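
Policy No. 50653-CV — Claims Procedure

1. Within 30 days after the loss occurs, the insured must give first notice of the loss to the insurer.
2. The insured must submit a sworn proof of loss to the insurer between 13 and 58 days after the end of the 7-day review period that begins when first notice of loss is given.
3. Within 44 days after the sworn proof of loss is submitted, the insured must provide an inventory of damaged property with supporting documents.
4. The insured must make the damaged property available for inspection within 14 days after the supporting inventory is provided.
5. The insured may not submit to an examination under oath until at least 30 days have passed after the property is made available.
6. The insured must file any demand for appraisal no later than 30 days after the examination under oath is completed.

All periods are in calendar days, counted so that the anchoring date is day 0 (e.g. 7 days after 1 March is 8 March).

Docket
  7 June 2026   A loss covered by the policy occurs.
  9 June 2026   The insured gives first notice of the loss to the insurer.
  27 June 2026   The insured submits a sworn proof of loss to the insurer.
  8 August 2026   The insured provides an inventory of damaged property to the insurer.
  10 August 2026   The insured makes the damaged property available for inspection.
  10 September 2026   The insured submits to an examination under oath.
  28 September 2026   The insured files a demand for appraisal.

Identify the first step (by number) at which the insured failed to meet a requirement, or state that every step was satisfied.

(1) due by 7 June 2026 + 30 days = 7 July 2026; completed 9 June 2026, before the deadline.
(2) the permitted window runs from 16 June 2026 + 13 = 29 June 2026 to 16 June 2026 + 58 = 13 August 2026; 27 June 2026 is 2 days too early.
That is the first point of non-compliance.

Step 2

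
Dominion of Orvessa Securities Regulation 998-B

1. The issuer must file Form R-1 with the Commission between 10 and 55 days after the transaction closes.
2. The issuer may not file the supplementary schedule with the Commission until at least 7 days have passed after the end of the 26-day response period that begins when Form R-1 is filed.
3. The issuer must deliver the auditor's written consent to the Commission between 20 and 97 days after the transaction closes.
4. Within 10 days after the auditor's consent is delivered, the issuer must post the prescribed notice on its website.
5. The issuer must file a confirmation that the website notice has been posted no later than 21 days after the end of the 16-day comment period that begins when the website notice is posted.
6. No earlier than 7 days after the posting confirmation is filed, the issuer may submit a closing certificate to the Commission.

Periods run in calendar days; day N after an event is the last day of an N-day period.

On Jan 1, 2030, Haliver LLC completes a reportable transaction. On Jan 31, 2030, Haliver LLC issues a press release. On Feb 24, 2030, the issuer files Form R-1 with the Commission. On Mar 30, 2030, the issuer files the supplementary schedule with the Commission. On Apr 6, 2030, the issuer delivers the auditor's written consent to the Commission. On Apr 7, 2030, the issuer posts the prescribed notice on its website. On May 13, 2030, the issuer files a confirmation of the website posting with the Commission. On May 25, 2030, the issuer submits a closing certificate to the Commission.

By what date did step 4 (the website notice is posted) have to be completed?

Step 4 runs from Apr 6, 2030, when the auditor's consent is delivered. 10 days after Apr 6, 2030 is Apr 16, 2030.

Apr 16, 2030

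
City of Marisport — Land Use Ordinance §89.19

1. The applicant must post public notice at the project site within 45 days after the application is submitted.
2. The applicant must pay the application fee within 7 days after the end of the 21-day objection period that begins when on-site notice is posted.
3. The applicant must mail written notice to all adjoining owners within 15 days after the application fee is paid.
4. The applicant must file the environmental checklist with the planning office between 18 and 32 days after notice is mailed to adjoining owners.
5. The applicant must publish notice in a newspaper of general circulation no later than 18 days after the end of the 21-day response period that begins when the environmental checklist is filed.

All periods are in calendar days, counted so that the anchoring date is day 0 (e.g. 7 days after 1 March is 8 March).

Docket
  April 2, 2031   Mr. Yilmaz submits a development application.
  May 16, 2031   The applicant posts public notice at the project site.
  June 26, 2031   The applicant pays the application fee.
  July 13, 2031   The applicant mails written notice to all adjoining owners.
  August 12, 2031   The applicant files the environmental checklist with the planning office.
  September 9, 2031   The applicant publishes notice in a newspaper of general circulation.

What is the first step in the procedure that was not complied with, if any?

Step 1 — counting 45 days from April 2, 2031 (when the application is submitted) gives a deadline of May 17, 2031; done May 16, 2031 — timely.
Step 2 — counting 7 days from June 6, 2031 (end of the 21-day objection period, which began when on-site notice is posted on May 16, 2031) gives a deadline of June 13, 2031; June 26, 2031 misses that deadline by 13 days.

Step 2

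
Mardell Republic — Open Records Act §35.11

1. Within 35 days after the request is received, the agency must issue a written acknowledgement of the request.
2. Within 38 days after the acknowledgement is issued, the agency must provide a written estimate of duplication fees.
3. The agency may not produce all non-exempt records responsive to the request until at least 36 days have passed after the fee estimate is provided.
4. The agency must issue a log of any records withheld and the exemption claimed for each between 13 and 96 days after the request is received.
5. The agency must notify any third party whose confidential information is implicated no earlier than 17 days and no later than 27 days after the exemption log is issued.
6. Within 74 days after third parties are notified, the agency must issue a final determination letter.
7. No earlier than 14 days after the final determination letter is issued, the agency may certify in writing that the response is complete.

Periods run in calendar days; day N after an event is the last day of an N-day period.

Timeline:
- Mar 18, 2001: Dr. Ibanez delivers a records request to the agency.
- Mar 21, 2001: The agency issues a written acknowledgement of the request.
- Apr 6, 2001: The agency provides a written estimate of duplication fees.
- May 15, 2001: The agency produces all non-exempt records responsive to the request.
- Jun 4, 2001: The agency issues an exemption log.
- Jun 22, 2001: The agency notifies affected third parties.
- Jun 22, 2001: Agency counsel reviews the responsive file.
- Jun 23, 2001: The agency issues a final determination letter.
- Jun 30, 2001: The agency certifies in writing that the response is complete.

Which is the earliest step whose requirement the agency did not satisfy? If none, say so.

Step 1 — counting 35 days from Mar 18, 2001 (when the request is received) gives a deadline of Apr 22, 2001; done Mar 21, 2001 — timely.
Step 2 — counting 38 days from Mar 21, 2001 (when the acknowledgement is issued) gives a deadline of Apr 28, 2001; completed Apr 6, 2001, before the deadline.
Step 3 — must wait 36 days from Apr 6, 2001 (when the fee estimate is provided), so not before May 12, 2001; done May 15, 2001, after the minimum wait.
Step 4 — 13 and 96 days from Mar 18, 2001 (when the request is received) are Mar 31, 2001 and Jun 22, 2001 respectively; Jun 4, 2001 falls inside that range.
Step 5 — 17 and 27 days from Jun 4, 2001 (when the exemption log is issued) are Jun 21, 2001 and Jul 1, 2001 respectively; done Jun 22, 2001 — within the window.
Step 6 — counting 74 days from Jun 22, 2001 (when third parties are notified) gives a deadline of Sep 4, 2001; done Jun 23, 2001 — timely.
Step 7 — must wait 14 days from Jun 23, 2001 (when the final determination letter is issued), so not before Jul 7, 2001; acted on Jun 30, 2001, 7 days prematurely.

Step 7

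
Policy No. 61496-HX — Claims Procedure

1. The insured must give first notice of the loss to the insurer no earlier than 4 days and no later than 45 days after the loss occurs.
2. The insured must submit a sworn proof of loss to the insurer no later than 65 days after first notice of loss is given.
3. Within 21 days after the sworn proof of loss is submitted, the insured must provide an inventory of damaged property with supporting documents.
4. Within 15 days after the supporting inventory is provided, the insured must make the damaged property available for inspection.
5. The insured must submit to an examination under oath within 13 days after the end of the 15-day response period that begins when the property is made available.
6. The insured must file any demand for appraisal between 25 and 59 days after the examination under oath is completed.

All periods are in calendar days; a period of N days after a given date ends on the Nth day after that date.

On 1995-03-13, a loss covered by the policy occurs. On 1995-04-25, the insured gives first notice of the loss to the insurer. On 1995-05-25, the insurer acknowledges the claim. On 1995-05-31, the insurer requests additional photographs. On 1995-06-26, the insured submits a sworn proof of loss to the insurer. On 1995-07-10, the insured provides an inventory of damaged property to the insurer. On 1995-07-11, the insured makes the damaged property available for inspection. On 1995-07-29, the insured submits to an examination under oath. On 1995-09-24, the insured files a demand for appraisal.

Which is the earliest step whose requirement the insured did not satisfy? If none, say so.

Step 1 — 4 and 45 days from 1995-03-13 (when the loss occurs) are 1995-03-17 and 1995-04-27 respectively; done 1995-04-25 — within the window.
Step 2 — counting 65 days from 1995-04-25 (when first notice of loss is given) gives a deadline of 1995-06-29; done 1995-06-26 — timely.
Step 3 — counting 21 days from 1995-06-26 (when the sworn proof of loss is submitted) gives a deadline of 1995-07-17; 1995-07-10 is within that limit.
Step 4 — counting 15 days from 1995-07-10 (when the supporting inventory is provided) gives a deadline of 1995-07-25; done 1995-07-11 — timely.
Step 5 — counting 13 days from 1995-07-26 (end of the 15-day response period, which began when the property is made available on 1995-07-11) gives a deadline of 1995-08-08; done 1995-07-29 — timely.
Step 6 — 25 and 59 days from 1995-07-29 (when the examination under oath is completed) are 1995-08-23 and 1995-09-26 respectively; 1995-09-24 falls inside that range.

None — every step was satisfied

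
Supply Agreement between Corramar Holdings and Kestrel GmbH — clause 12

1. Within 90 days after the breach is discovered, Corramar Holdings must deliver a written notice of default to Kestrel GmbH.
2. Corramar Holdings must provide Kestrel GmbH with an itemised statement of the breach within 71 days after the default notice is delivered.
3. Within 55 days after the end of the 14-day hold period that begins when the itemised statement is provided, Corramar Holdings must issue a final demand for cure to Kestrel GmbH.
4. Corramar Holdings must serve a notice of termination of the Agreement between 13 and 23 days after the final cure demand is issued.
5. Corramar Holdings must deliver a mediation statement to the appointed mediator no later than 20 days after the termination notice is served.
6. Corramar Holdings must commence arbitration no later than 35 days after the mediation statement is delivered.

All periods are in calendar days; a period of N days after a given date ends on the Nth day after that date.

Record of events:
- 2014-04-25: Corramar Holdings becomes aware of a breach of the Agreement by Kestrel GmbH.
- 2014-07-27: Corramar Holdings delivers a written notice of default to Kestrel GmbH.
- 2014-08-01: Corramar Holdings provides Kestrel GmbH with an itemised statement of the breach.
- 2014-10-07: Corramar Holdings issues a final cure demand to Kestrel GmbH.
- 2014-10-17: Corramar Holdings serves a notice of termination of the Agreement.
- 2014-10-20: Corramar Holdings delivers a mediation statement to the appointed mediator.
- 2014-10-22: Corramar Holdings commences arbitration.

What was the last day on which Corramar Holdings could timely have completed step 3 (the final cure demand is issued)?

2014-10-09

The itemised statement is provided on 2014-08-01; the 14-day hold period therefore ends 2014-08-15, and step 3 runs from that date. 55 days after 2014-08-15 is 2014-10-09.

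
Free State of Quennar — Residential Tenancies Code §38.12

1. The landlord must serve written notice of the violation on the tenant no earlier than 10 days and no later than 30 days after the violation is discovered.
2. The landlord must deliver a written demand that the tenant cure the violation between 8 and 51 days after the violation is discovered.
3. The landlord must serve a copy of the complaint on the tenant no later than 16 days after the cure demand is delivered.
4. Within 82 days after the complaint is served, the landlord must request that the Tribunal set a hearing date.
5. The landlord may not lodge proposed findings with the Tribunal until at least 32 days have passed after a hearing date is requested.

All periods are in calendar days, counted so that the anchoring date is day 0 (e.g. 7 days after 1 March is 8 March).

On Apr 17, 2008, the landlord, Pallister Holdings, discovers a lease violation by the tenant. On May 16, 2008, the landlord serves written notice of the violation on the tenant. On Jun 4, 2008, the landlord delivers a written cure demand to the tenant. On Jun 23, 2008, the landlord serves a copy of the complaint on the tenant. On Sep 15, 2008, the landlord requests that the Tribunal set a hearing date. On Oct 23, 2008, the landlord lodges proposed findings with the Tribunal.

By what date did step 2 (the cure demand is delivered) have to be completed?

Step 2 runs from Apr 17, 2008, when the violation is discovered. The window is 8–51 days after Apr 17, 2008; it closes on Jun 7, 2008.

Jun 7, 2008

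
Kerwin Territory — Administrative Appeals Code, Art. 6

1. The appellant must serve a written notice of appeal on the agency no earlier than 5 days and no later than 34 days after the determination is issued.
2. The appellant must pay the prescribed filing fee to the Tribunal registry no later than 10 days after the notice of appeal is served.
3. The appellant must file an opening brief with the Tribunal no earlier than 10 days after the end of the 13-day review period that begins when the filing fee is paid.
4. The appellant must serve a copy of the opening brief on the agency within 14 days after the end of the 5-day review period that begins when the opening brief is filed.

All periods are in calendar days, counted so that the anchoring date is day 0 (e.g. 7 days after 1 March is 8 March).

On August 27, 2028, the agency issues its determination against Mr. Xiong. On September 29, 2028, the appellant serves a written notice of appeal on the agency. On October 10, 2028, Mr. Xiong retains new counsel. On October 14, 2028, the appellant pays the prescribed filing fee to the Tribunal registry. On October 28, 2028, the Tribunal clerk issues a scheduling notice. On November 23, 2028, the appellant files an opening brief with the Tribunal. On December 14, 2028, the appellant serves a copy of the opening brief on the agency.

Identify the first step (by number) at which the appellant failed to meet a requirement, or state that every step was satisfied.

Step 2

(1) the permitted window runs from August 27, 2028 + 5 = September 1, 2028 to August 27, 2028 + 34 = September 30, 2028; done September 29, 2028, which is between those dates.
(2) due by September 29, 2028 + 10 days = October 9, 2028; not done until October 14, 2028, 5 days after the deadline.
That is the first point of non-compliance.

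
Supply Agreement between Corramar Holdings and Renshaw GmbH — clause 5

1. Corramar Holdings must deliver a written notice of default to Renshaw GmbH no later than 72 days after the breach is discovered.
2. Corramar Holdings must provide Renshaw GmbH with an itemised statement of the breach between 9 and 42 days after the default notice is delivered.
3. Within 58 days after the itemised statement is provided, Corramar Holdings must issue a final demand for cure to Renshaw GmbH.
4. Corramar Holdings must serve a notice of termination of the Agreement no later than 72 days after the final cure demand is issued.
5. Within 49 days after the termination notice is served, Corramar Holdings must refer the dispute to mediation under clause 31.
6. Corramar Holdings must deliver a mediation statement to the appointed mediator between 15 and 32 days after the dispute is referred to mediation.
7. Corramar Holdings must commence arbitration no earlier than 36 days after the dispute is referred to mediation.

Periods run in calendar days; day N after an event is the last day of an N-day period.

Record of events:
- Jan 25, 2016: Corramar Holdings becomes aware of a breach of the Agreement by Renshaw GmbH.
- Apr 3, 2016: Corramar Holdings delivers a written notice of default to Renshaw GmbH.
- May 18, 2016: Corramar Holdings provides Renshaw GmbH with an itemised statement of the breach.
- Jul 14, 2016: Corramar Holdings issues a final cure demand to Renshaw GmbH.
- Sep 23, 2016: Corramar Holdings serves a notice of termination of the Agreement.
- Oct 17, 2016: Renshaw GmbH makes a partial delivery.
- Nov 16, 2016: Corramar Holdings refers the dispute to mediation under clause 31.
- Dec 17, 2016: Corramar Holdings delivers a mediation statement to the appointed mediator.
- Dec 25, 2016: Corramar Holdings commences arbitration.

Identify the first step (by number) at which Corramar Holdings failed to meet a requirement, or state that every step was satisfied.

Step 2

Step 1: 72 days after Jan 25, 2016 (when the breach is discovered) is Apr 6, 2016; Apr 3, 2016 is within that limit.
Step 2: the window is 9–42 days after Apr 3, 2016 (when the default notice is delivered), so Apr 12, 2016 through May 15, 2016; done May 18, 2016 — 3 days after the window closed.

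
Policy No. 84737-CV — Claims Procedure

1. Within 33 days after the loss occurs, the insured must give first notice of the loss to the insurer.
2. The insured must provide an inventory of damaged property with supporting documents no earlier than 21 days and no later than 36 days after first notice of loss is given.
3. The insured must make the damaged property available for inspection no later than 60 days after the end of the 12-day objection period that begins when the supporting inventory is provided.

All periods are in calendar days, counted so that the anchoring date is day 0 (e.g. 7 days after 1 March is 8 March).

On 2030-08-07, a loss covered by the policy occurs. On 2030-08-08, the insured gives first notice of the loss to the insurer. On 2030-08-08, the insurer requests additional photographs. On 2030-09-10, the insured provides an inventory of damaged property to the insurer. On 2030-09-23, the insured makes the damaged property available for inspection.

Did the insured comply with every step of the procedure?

Yes

Step 1 — counting 33 days from 2030-08-07 (when the loss occurs) gives a deadline of 2030-09-09; done 2030-08-08 — timely.
Step 2 — 21 and 36 days from 2030-08-08 (when first notice of loss is given) are 2030-08-29 and 2030-09-13 respectively; 2030-09-10 falls inside that range.
Step 3 — counting 60 days from 2030-09-22 (end of the 12-day objection period, which began when the supporting inventory is provided on 2030-09-10) gives a deadline of 2030-11-21; done 2030-09-23 — timely.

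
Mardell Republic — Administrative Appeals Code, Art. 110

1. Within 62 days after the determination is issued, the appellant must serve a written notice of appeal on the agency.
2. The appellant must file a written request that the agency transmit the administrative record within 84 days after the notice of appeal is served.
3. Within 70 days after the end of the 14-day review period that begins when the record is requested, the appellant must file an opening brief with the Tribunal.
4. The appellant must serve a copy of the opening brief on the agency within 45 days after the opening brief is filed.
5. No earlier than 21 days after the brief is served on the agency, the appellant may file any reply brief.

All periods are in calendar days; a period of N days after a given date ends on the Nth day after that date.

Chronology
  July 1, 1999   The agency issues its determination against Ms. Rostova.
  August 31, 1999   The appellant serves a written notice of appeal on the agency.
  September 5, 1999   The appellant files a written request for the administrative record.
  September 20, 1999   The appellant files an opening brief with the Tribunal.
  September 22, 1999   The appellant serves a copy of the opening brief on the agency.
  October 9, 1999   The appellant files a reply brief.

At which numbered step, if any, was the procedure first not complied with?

Step 5

Step 1: 62 days after July 1, 1999 (when the determination is issued) is September 1, 1999; August 31, 1999 is within that limit.
Step 2: 84 days after August 31, 1999 (when the notice of appeal is served) is November 23, 1999; done September 5, 1999 — timely.
Step 3: 70 days after September 19, 1999 (end of the 14-day review period, which began when the record is requested on September 5, 1999) is November 28, 1999; done September 20, 1999 — timely.
Step 4: 45 days after September 20, 1999 (when the opening brief is filed) is November 4, 1999; done September 22, 1999 — timely.
Step 5: the earliest permitted date is 21 days after September 22, 1999 (when the brief is served on the agency), i.e. October 13, 1999; October 9, 1999 is 4 days before the earliest permitted date.
That is the first point of non-compliance.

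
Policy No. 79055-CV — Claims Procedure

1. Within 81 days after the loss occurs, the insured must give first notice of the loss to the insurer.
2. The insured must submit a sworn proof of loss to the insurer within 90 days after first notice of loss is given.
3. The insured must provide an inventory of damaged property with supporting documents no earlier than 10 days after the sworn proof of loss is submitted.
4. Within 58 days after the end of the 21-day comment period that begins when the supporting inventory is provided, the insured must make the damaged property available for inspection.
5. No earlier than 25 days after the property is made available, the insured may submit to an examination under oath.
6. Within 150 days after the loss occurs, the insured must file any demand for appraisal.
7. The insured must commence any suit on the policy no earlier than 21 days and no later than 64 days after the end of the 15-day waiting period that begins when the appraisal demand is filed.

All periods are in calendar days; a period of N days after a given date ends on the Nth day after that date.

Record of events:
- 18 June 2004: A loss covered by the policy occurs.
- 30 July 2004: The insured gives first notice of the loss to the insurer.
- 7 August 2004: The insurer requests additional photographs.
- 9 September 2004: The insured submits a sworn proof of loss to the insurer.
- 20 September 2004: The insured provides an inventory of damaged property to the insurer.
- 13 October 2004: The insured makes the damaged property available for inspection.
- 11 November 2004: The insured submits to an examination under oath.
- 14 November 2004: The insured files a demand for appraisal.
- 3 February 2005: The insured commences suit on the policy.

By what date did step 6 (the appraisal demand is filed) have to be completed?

15 November 2004

Step 6 runs from 18 June 2004, when the loss occurs. 150 days after 18 June 2004 is 15 November 2004.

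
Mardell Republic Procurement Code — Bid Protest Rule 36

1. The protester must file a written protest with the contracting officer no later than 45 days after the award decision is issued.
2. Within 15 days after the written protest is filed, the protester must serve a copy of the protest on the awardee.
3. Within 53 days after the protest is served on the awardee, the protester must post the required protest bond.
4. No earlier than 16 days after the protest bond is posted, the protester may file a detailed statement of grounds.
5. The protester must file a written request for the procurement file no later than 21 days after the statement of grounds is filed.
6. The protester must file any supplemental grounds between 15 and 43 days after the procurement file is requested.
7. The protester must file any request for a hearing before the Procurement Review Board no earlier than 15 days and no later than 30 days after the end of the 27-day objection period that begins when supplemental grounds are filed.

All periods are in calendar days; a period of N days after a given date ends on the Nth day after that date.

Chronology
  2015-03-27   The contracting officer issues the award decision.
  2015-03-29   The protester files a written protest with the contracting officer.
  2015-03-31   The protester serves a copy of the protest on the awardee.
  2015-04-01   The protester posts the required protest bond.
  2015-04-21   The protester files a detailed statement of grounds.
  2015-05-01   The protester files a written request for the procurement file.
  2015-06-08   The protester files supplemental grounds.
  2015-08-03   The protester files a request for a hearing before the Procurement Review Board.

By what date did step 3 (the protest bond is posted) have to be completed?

2015-05-23

Step 3 runs from 2015-03-31, when the protest is served on the awardee. 53 days after 2015-03-31 is 2015-05-23.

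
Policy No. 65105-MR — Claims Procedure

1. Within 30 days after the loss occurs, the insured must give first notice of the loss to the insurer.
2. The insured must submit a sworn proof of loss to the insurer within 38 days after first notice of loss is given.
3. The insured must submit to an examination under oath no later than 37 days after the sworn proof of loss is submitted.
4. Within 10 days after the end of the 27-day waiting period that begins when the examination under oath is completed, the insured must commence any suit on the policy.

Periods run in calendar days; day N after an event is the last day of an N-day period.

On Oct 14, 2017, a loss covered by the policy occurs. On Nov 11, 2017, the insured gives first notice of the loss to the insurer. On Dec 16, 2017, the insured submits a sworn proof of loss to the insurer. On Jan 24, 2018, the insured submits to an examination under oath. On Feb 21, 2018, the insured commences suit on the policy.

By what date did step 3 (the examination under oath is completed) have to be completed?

Step 3 runs from Dec 16, 2017, when the sworn proof of loss is submitted. 37 days after Dec 16, 2017 is Jan 22, 2018.

Jan 22, 2018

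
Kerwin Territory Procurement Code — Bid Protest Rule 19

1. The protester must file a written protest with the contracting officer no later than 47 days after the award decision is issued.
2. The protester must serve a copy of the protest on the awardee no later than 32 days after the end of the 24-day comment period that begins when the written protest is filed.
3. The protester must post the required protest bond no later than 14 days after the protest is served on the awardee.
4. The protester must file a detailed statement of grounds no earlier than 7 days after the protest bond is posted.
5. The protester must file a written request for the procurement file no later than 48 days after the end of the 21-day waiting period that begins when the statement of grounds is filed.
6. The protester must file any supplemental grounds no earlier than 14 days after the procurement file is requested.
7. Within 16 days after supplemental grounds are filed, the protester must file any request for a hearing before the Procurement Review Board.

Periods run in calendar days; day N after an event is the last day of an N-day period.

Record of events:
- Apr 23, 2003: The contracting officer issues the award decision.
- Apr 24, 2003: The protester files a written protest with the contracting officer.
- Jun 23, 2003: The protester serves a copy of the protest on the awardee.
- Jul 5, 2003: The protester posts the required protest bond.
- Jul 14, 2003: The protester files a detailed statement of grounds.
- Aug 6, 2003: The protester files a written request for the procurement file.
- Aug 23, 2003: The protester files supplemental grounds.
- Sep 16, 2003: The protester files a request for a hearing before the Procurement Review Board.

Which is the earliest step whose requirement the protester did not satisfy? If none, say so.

Step 2

Step 1: 47 days after Apr 23, 2003 (when the award decision is issued) is Jun 9, 2003; Apr 24, 2003 is within that limit.
Step 2: 32 days after May 18, 2003 (end of the 24-day comment period, which began when the written protest is filed on Apr 24, 2003) is Jun 19, 2003; Jun 23, 2003 misses that deadline by 4 days.
That is the first point of non-compliance.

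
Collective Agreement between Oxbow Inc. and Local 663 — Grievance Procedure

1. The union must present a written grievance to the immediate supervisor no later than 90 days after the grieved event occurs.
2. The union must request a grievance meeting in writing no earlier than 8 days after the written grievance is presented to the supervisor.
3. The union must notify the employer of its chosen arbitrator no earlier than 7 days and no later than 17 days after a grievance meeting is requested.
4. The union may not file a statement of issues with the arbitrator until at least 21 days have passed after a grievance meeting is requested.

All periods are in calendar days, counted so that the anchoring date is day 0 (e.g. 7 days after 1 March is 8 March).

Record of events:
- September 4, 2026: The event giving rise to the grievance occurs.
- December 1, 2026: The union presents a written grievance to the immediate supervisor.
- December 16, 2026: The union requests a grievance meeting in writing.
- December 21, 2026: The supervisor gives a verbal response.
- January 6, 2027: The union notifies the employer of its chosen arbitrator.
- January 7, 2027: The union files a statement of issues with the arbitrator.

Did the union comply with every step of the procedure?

Step 1: 90 days after September 4, 2026 (when the grieved event occurs) is December 3, 2026; done December 1, 2026 — timely.
Step 2: the earliest permitted date is 8 days after December 1, 2026 (when the written grievance is presented to the supervisor), i.e. December 9, 2026; December 16, 2026 is on or after that date.
Step 3: the window is 7–17 days after December 16, 2026 (when a grievance meeting is requested), so December 23, 2026 through January 2, 2027; January 6, 2027 is 4 days past the end of the window.
No need to go further; step 3 was not satisfied.

No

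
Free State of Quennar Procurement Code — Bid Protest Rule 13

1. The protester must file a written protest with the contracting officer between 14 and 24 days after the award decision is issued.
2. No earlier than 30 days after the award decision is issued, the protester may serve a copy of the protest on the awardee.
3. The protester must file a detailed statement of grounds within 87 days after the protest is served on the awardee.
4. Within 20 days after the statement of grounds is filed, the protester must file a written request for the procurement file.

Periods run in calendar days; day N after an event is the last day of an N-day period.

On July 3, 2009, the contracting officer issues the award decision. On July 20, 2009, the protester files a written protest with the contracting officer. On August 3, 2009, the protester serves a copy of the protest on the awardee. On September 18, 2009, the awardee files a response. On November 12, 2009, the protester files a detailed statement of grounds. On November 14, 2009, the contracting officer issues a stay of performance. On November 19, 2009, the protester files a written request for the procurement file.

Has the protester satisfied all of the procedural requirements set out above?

Step 1 — 14 and 24 days from July 3, 2009 (when the award decision is issued) are July 17, 2009 and July 27, 2009 respectively; done July 20, 2009, which is between those dates.
Step 2 — must wait 30 days from July 3, 2009 (when the award decision is issued), so not before August 2, 2009; done August 3, 2009 — permitted.
Step 3 — counting 87 days from August 3, 2009 (when the protest is served on the awardee) gives a deadline of October 29, 2009; not done until November 12, 2009, 14 days after the deadline.

No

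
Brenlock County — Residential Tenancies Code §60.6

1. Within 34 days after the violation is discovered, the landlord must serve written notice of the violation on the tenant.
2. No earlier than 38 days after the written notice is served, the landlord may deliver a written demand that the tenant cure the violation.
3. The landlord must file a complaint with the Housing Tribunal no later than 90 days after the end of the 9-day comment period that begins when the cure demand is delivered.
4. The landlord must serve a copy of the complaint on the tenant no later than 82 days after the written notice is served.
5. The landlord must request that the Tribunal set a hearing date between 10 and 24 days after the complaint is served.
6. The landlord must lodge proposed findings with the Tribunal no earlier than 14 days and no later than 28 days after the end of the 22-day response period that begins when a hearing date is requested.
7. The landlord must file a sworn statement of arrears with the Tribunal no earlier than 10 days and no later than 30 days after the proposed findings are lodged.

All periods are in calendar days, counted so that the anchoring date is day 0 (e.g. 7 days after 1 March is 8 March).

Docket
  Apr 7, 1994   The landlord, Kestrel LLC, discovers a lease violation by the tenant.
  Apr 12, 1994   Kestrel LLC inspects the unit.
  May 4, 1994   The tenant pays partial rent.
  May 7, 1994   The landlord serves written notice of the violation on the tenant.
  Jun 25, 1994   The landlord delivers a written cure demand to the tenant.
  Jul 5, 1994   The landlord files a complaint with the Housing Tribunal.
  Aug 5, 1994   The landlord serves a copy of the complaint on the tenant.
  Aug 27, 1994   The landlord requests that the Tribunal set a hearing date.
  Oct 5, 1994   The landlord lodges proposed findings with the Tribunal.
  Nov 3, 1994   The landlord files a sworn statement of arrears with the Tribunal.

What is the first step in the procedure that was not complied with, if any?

Step 1 — counting 34 days from Apr 7, 1994 (when the violation is discovered) gives a deadline of May 11, 1994; May 7, 1994 is within that limit.
Step 2 — must wait 38 days from May 7, 1994 (when the written notice is served), so not before Jun 14, 1994; Jun 25, 1994 is on or after that date.
Step 3 — counting 90 days from Jul 4, 1994 (end of the 9-day comment period, which began when the cure demand is delivered on Jun 25, 1994) gives a deadline of Oct 2, 1994; completed Jul 5, 1994, before the deadline.
Step 4 — counting 82 days from May 7, 1994 (when the written notice is served) gives a deadline of Jul 28, 1994; Aug 5, 1994 misses that deadline by 8 days.

Step 4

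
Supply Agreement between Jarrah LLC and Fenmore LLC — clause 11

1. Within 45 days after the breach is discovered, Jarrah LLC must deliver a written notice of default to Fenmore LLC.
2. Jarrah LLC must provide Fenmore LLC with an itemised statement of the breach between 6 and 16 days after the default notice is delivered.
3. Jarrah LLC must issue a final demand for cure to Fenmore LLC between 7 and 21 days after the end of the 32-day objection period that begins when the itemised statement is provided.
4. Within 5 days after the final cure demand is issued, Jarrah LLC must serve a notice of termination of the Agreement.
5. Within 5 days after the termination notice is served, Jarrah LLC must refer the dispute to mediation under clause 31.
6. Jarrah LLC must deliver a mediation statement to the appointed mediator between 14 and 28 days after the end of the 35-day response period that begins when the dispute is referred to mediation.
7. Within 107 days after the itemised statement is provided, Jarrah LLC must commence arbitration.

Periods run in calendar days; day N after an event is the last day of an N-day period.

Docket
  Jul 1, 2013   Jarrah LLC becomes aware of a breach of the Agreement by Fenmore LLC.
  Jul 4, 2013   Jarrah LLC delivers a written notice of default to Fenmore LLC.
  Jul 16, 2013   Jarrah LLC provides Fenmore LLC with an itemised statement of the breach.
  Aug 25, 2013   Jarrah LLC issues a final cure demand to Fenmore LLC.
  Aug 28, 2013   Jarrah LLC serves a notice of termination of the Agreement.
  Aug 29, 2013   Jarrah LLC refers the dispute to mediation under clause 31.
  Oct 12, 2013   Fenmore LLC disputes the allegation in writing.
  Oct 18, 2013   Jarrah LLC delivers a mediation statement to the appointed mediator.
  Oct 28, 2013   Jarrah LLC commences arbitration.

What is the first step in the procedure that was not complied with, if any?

None — every step was satisfied

(1) due by Jul 1, 2013 + 45 days = Aug 15, 2013; Jul 4, 2013 is within that limit.
(2) the permitted window runs from Jul 4, 2013 + 6 = Jul 10, 2013 to Jul 4, 2013 + 16 = Jul 20, 2013; done Jul 16, 2013, which is between those dates.
(3) the permitted window runs from Aug 17, 2013 + 7 = Aug 24, 2013 to Aug 17, 2013 + 21 = Sep 7, 2013; Aug 25, 2013 falls inside that range.
(4) due by Aug 25, 2013 + 5 days = Aug 30, 2013; done Aug 28, 2013 — timely.
(5) due by Aug 28, 2013 + 5 days = Sep 2, 2013; Aug 29, 2013 is within that limit.
(6) the permitted window runs from Oct 3, 2013 + 14 = Oct 17, 2013 to Oct 3, 2013 + 28 = Oct 31, 2013; done Oct 18, 2013, which is between those dates.
(7) due by Jul 16, 2013 + 107 days = Oct 31, 2013; Oct 28, 2013 is within that limit.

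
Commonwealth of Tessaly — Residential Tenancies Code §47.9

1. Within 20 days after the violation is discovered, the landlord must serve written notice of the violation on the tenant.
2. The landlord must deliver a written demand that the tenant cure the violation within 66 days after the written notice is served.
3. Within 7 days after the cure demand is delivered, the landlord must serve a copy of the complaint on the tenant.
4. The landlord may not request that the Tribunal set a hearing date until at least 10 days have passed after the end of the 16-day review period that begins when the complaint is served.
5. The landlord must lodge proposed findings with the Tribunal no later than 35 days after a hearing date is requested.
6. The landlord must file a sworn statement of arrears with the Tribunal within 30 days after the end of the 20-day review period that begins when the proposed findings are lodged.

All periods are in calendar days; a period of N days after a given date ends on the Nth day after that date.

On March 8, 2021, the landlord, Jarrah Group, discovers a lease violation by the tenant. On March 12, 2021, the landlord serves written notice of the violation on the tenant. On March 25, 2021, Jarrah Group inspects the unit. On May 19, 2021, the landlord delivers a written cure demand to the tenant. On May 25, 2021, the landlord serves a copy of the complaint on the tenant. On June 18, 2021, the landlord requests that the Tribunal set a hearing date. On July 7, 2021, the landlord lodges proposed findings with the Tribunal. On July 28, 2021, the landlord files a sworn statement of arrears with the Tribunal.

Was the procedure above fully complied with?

No

(1) due by March 8, 2021 + 20 days = March 28, 2021; done March 12, 2021 — timely.
(2) due by March 12, 2021 + 66 days = May 17, 2021; May 19, 2021 misses that deadline by 2 days.
The procedure was therefore not followed at step 2.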